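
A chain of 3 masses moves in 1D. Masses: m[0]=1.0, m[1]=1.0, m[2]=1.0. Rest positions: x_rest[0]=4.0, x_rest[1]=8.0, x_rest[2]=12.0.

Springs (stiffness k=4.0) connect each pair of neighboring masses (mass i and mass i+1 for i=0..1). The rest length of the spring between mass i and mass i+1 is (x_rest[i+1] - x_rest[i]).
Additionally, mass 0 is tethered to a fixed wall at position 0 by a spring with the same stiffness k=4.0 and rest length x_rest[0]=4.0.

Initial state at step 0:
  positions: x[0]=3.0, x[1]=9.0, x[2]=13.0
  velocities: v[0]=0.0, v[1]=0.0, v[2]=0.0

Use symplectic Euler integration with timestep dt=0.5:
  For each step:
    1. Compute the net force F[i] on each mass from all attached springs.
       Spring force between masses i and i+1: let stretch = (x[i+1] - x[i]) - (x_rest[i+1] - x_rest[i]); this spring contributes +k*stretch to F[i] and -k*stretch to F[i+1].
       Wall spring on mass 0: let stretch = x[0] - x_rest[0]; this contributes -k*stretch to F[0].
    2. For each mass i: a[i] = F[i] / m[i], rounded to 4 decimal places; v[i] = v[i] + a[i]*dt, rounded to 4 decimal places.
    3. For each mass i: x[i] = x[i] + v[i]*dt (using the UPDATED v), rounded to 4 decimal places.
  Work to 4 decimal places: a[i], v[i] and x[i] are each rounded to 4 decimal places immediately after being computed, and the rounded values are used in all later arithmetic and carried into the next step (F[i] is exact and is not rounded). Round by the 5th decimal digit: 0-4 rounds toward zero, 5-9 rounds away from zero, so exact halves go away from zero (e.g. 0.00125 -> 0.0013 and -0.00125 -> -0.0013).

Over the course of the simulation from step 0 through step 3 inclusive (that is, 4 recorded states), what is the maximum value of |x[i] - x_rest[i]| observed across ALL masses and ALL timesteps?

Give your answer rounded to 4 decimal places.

Answer: 2.0000

Derivation:
Step 0: x=[3.0000 9.0000 13.0000] v=[0.0000 0.0000 0.0000]
Step 1: x=[6.0000 7.0000 13.0000] v=[6.0000 -4.0000 0.0000]
Step 2: x=[4.0000 10.0000 11.0000] v=[-4.0000 6.0000 -4.0000]
Step 3: x=[4.0000 8.0000 12.0000] v=[0.0000 -4.0000 2.0000]
Max displacement = 2.0000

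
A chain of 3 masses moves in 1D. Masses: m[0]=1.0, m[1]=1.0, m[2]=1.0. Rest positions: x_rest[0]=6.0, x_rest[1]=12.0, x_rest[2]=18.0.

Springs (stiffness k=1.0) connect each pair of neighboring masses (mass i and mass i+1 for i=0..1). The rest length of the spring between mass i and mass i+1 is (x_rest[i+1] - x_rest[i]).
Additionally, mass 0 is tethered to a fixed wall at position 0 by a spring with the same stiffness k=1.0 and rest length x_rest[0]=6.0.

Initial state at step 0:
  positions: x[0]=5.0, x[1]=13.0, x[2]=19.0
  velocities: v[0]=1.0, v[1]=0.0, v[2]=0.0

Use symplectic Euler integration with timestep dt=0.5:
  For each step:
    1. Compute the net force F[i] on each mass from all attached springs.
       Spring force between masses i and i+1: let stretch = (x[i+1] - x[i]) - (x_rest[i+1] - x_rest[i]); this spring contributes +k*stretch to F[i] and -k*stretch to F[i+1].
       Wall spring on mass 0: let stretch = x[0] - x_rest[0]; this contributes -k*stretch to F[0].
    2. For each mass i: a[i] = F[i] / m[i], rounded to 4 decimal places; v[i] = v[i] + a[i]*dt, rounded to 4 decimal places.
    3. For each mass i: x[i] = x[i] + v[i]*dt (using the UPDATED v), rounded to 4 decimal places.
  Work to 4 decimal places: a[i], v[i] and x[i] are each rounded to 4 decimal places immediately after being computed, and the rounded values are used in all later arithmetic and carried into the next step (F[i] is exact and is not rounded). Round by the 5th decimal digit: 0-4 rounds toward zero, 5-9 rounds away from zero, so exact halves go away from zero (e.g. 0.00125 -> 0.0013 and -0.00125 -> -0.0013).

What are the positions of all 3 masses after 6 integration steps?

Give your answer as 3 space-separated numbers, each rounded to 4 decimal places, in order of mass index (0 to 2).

Step 0: x=[5.0000 13.0000 19.0000] v=[1.0000 0.0000 0.0000]
Step 1: x=[6.2500 12.5000 19.0000] v=[2.5000 -1.0000 0.0000]
Step 2: x=[7.5000 12.0625 18.8750] v=[2.5000 -0.8750 -0.2500]
Step 3: x=[8.0157 12.1875 18.5469] v=[1.0313 0.2500 -0.6563]
Step 4: x=[7.5704 12.8594 18.1289] v=[-0.8907 1.3438 -0.8360]
Step 5: x=[6.5547 13.5265 17.8935] v=[-2.0314 1.3341 -0.4708]
Step 6: x=[5.6433 13.5424 18.0664] v=[-1.8229 0.0317 0.3457]

Answer: 5.6433 13.5424 18.0664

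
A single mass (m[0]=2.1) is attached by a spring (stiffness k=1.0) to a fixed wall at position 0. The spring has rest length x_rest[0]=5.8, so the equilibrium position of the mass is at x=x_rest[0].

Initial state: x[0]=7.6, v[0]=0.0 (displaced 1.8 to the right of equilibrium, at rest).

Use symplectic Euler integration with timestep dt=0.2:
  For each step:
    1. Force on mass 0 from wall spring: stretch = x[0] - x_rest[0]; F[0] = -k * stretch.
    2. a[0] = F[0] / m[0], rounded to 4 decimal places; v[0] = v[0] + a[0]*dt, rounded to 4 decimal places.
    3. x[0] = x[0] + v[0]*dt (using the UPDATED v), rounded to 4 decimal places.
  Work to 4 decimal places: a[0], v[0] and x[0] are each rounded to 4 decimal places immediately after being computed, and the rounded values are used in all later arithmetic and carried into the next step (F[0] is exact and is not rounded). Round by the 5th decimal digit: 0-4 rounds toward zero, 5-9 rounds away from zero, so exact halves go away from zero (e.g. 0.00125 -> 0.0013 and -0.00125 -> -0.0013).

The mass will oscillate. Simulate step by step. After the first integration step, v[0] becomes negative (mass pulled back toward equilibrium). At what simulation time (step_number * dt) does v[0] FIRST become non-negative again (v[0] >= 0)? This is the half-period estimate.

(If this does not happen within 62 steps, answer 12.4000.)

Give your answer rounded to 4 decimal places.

Answer: 4.6000

Derivation:
Step 0: x=[7.6000] v=[0.0000]
Step 1: x=[7.5657] v=[-0.1714]
Step 2: x=[7.4978] v=[-0.3396]
Step 3: x=[7.3975] v=[-0.5013]
Step 4: x=[7.2668] v=[-0.6534]
Step 5: x=[7.1082] v=[-0.7931]
Step 6: x=[6.9247] v=[-0.9177]
Step 7: x=[6.7197] v=[-1.0248]
Step 8: x=[6.4972] v=[-1.1124]
Step 9: x=[6.2614] v=[-1.1788]
Step 10: x=[6.0169] v=[-1.2227]
Step 11: x=[5.7682] v=[-1.2434]
Step 12: x=[5.5201] v=[-1.2404]
Step 13: x=[5.2774] v=[-1.2137]
Step 14: x=[5.0446] v=[-1.1639]
Step 15: x=[4.8262] v=[-1.0920]
Step 16: x=[4.6263] v=[-0.9993]
Step 17: x=[4.4488] v=[-0.8875]
Step 18: x=[4.2970] v=[-0.7588]
Step 19: x=[4.1739] v=[-0.6157]
Step 20: x=[4.0817] v=[-0.4608]
Step 21: x=[4.0223] v=[-0.2972]
Step 22: x=[3.9967] v=[-0.1279]
Step 23: x=[4.0055] v=[0.0438]
First v>=0 after going negative at step 23, time=4.6000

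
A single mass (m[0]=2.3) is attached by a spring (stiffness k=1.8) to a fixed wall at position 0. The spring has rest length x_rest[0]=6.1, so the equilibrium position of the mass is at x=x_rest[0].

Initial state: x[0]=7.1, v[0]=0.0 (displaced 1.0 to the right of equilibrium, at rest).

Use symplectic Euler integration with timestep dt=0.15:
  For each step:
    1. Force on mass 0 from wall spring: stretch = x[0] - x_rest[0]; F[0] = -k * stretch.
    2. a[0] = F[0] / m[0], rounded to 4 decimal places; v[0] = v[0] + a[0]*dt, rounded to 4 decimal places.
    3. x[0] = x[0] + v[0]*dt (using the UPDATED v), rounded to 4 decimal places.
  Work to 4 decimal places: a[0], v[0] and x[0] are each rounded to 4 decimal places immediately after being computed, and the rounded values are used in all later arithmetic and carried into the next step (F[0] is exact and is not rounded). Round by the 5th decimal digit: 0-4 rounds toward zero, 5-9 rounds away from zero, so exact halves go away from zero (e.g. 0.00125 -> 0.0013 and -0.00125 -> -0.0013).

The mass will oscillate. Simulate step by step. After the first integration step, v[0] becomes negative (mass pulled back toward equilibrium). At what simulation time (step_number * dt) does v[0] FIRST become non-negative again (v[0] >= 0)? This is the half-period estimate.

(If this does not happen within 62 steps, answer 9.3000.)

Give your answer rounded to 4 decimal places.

Answer: 3.6000

Derivation:
Step 0: x=[7.1000] v=[0.0000]
Step 1: x=[7.0824] v=[-0.1174]
Step 2: x=[7.0475] v=[-0.2327]
Step 3: x=[6.9959] v=[-0.3439]
Step 4: x=[6.9285] v=[-0.4491]
Step 5: x=[6.8465] v=[-0.5464]
Step 6: x=[6.7514] v=[-0.6340]
Step 7: x=[6.6448] v=[-0.7105]
Step 8: x=[6.5286] v=[-0.7745]
Step 9: x=[6.4049] v=[-0.8248]
Step 10: x=[6.2758] v=[-0.8606]
Step 11: x=[6.1436] v=[-0.8812]
Step 12: x=[6.0107] v=[-0.8863]
Step 13: x=[5.8793] v=[-0.8758]
Step 14: x=[5.7518] v=[-0.8499]
Step 15: x=[5.6305] v=[-0.8090]
Step 16: x=[5.5174] v=[-0.7539]
Step 17: x=[5.4146] v=[-0.6855]
Step 18: x=[5.3239] v=[-0.6050]
Step 19: x=[5.2468] v=[-0.5139]
Step 20: x=[5.1847] v=[-0.4137]
Step 21: x=[5.1388] v=[-0.3063]
Step 22: x=[5.1098] v=[-0.1935]
Step 23: x=[5.0982] v=[-0.0773]
Step 24: x=[5.1042] v=[0.0403]
First v>=0 after going negative at step 24, time=3.6000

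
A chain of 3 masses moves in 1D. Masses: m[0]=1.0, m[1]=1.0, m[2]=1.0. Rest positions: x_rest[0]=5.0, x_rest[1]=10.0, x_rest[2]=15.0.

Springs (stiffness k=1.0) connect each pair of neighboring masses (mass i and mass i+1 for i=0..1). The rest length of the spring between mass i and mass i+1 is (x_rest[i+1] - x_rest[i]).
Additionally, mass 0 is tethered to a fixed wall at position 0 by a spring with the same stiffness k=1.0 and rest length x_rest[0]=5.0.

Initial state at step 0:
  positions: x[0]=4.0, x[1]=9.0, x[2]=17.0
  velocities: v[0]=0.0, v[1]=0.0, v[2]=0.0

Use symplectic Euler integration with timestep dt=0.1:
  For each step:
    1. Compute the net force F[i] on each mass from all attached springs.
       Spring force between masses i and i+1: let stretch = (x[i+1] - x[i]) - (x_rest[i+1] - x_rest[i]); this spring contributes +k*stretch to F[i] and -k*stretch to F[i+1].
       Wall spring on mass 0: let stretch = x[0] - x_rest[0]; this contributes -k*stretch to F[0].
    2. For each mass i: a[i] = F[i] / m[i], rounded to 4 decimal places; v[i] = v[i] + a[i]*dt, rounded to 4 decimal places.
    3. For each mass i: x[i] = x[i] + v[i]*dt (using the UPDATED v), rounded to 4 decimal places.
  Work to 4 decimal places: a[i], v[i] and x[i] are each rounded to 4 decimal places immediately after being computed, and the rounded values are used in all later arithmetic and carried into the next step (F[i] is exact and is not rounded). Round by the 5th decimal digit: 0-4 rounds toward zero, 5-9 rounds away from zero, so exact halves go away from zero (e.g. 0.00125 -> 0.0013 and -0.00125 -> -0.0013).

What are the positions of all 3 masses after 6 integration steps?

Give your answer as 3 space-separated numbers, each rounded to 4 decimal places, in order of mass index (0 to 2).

Answer: 4.2162 9.5759 16.4108

Derivation:
Step 0: x=[4.0000 9.0000 17.0000] v=[0.0000 0.0000 0.0000]
Step 1: x=[4.0100 9.0300 16.9700] v=[0.1000 0.3000 -0.3000]
Step 2: x=[4.0301 9.0892 16.9106] v=[0.2010 0.5920 -0.5940]
Step 3: x=[4.0605 9.1760 16.8230] v=[0.3039 0.8682 -0.8761]
Step 4: x=[4.1014 9.2881 16.7089] v=[0.4094 1.1214 -1.1408]
Step 5: x=[4.1532 9.4226 16.5706] v=[0.5179 1.3448 -1.3829]
Step 6: x=[4.2162 9.5759 16.4108] v=[0.6295 1.5327 -1.5977]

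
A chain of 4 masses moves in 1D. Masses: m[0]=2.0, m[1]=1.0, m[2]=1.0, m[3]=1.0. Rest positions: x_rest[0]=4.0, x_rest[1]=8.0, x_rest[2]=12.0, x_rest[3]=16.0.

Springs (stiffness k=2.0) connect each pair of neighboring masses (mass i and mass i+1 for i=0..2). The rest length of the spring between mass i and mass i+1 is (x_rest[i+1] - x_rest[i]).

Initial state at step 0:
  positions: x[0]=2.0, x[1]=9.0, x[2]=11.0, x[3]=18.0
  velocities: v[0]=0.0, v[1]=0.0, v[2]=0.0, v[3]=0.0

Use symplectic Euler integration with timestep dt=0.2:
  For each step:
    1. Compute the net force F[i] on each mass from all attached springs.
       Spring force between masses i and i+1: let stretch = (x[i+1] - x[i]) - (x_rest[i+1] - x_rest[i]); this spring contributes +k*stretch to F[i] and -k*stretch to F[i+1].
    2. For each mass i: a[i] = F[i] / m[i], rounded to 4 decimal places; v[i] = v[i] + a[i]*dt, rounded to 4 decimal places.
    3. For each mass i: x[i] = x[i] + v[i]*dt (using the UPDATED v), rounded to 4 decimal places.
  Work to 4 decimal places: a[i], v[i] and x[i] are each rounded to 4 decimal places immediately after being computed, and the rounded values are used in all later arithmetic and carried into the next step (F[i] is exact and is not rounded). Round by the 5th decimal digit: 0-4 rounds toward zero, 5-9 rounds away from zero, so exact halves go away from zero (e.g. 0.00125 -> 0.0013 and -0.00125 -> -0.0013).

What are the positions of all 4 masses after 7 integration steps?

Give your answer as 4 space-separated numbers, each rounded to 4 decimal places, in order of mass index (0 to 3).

Answer: 3.6059 6.3603 12.9667 15.4612

Derivation:
Step 0: x=[2.0000 9.0000 11.0000 18.0000] v=[0.0000 0.0000 0.0000 0.0000]
Step 1: x=[2.1200 8.6000 11.4000 17.7600] v=[0.6000 -2.0000 2.0000 -1.2000]
Step 2: x=[2.3392 7.9056 12.0848 17.3312] v=[1.0960 -3.4720 3.4240 -2.1440]
Step 3: x=[2.6211 7.1002 12.8550 16.8027] v=[1.4093 -4.0269 3.8509 -2.6426]
Step 4: x=[2.9221 6.3969 13.4806 16.2784] v=[1.5051 -3.5166 3.1281 -2.6217]
Step 5: x=[3.2021 5.9823 13.7633 15.8502] v=[1.4001 -2.0730 1.4137 -2.1408]
Step 6: x=[3.4333 5.9678 13.5905 15.5751] v=[1.1561 -0.0727 -0.8639 -1.3756]
Step 7: x=[3.6059 6.3603 12.9667 15.4612] v=[0.8630 1.9626 -3.1191 -0.5694]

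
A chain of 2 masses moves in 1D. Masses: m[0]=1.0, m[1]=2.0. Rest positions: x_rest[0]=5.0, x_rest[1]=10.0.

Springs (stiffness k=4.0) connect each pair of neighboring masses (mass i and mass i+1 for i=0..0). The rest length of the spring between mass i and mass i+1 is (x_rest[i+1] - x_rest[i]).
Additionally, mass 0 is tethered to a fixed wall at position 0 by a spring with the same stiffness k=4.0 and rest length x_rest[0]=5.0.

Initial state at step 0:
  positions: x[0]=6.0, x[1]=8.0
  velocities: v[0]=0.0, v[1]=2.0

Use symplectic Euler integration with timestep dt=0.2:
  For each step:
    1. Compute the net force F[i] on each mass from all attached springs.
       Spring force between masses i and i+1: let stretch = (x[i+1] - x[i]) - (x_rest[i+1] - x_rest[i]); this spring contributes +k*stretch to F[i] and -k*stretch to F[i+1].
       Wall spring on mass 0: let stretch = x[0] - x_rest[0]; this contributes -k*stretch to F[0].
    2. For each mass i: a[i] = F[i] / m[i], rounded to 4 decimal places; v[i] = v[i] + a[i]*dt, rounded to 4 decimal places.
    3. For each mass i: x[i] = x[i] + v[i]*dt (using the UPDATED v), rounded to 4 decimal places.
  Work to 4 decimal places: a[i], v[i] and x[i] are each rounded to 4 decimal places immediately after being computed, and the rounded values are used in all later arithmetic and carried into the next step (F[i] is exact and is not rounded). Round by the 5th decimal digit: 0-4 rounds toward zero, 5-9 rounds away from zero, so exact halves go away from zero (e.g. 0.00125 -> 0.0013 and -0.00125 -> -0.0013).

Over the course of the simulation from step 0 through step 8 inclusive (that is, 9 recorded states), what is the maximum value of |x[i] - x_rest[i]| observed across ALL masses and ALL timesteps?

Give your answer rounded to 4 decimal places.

Step 0: x=[6.0000 8.0000] v=[0.0000 2.0000]
Step 1: x=[5.3600 8.6400] v=[-3.2000 3.2000]
Step 2: x=[4.3872 9.4176] v=[-4.8640 3.8880]
Step 3: x=[3.5173 10.1928] v=[-4.3494 3.8758]
Step 4: x=[3.1527 10.8339] v=[-1.8228 3.2056]
Step 5: x=[3.5127 11.2605] v=[1.8000 2.1331]
Step 6: x=[4.5503 11.4673] v=[5.1881 1.0340]
Step 7: x=[5.9666 11.5207] v=[7.0815 0.2672]
Step 8: x=[7.3169 11.5298] v=[6.7515 0.0456]
Max displacement = 2.3169

Answer: 2.3169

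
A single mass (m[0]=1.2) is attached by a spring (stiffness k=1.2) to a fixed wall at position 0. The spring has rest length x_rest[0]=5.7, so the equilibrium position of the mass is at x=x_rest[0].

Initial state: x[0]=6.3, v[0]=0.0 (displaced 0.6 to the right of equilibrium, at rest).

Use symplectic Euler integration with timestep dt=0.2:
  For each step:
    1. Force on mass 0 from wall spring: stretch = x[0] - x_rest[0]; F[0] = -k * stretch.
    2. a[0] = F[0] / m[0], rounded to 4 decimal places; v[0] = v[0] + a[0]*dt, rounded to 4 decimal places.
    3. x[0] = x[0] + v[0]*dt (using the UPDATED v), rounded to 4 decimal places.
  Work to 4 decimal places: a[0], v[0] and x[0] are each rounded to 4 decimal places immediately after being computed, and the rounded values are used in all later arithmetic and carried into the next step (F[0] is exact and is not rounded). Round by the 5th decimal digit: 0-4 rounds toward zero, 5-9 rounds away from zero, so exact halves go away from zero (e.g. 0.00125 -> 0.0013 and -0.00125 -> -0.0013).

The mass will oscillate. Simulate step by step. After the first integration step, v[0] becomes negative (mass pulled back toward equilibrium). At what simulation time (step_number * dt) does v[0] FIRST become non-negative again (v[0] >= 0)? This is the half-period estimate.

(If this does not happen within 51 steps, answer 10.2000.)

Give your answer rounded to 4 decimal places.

Step 0: x=[6.3000] v=[0.0000]
Step 1: x=[6.2760] v=[-0.1200]
Step 2: x=[6.2290] v=[-0.2352]
Step 3: x=[6.1608] v=[-0.3410]
Step 4: x=[6.0742] v=[-0.4332]
Step 5: x=[5.9726] v=[-0.5080]
Step 6: x=[5.8601] v=[-0.5625]
Step 7: x=[5.7412] v=[-0.5945]
Step 8: x=[5.6207] v=[-0.6027]
Step 9: x=[5.5033] v=[-0.5868]
Step 10: x=[5.3938] v=[-0.5475]
Step 11: x=[5.2965] v=[-0.4863]
Step 12: x=[5.2154] v=[-0.4056]
Step 13: x=[5.1537] v=[-0.3087]
Step 14: x=[5.1138] v=[-0.1994]
Step 15: x=[5.0974] v=[-0.0822]
Step 16: x=[5.1051] v=[0.0383]
First v>=0 after going negative at step 16, time=3.2000

Answer: 3.2000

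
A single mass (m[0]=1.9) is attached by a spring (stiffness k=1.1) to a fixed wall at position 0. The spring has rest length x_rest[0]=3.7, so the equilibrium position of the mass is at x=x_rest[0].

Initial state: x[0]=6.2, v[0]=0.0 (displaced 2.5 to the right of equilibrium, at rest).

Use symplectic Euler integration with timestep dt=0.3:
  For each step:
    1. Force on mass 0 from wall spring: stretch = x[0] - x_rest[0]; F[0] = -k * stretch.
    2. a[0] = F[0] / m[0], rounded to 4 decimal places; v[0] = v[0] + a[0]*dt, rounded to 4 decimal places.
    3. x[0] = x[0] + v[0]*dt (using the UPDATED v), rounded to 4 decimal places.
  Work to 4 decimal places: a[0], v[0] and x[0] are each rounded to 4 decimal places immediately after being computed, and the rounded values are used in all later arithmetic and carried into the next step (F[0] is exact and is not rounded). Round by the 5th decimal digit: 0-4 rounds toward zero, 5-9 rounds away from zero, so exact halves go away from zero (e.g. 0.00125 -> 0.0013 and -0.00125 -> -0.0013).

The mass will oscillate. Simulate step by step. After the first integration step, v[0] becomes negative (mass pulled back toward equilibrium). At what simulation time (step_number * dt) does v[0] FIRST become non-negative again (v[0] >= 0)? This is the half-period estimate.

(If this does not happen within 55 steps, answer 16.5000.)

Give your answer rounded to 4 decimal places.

Answer: 4.2000

Derivation:
Step 0: x=[6.2000] v=[0.0000]
Step 1: x=[6.0697] v=[-0.4342]
Step 2: x=[5.8160] v=[-0.8458]
Step 3: x=[5.4520] v=[-1.2133]
Step 4: x=[4.9967] v=[-1.5176]
Step 5: x=[4.4739] v=[-1.7428]
Step 6: x=[3.9107] v=[-1.8772]
Step 7: x=[3.3366] v=[-1.9138]
Step 8: x=[2.7814] v=[-1.8507]
Step 9: x=[2.2740] v=[-1.6912]
Step 10: x=[1.8410] v=[-1.4435]
Step 11: x=[1.5048] v=[-1.1206]
Step 12: x=[1.2830] v=[-0.7393]
Step 13: x=[1.1872] v=[-0.3195]
Step 14: x=[1.2223] v=[0.1169]
First v>=0 after going negative at step 14, time=4.2000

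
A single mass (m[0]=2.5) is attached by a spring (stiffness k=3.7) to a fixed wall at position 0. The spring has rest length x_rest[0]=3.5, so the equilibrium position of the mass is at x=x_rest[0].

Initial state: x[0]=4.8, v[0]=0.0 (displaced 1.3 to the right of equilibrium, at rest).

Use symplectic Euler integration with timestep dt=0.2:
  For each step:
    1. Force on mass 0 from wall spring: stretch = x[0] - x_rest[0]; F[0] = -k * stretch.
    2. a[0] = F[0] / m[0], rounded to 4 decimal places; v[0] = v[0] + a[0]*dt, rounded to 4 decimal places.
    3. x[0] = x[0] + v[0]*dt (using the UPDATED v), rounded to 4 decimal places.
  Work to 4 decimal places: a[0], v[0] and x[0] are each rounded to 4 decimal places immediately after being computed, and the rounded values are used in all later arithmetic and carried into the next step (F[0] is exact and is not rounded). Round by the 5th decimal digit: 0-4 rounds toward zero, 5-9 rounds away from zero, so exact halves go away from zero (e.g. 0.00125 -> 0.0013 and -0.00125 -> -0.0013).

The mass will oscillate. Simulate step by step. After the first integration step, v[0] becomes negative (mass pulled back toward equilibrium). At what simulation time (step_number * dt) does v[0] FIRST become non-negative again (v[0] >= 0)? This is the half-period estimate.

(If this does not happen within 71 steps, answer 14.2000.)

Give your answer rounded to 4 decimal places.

Answer: 2.6000

Derivation:
Step 0: x=[4.8000] v=[0.0000]
Step 1: x=[4.7230] v=[-0.3848]
Step 2: x=[4.5736] v=[-0.7468]
Step 3: x=[4.3607] v=[-1.0646]
Step 4: x=[4.0968] v=[-1.3194]
Step 5: x=[3.7976] v=[-1.4961]
Step 6: x=[3.4808] v=[-1.5842]
Step 7: x=[3.1651] v=[-1.5785]
Step 8: x=[2.8692] v=[-1.4794]
Step 9: x=[2.6107] v=[-1.2927]
Step 10: x=[2.4048] v=[-1.0295]
Step 11: x=[2.2637] v=[-0.7053]
Step 12: x=[2.1958] v=[-0.3394]
Step 13: x=[2.2051] v=[0.0466]
First v>=0 after going negative at step 13, time=2.6000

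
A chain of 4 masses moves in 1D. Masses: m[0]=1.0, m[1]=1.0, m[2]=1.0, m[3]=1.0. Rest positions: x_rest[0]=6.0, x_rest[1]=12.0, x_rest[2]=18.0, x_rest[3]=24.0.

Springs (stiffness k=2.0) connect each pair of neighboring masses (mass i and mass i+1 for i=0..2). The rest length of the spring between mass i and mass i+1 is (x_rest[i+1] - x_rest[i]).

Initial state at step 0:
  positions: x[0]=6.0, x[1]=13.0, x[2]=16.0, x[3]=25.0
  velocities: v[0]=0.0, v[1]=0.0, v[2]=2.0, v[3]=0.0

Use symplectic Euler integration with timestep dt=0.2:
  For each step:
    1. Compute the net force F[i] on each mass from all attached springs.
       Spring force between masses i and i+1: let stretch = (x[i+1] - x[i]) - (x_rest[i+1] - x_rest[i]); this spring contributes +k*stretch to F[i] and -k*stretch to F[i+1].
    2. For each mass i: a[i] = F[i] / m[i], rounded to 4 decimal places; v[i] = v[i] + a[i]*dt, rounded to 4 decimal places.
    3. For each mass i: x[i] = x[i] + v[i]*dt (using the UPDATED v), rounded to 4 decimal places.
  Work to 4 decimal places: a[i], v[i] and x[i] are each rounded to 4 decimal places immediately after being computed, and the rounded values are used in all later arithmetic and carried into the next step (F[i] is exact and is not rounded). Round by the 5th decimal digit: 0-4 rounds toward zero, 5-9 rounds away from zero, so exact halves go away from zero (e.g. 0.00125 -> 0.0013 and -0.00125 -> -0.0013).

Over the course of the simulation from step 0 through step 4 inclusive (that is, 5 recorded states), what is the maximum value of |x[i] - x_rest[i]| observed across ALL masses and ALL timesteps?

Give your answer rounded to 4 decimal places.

Answer: 2.2380

Derivation:
Step 0: x=[6.0000 13.0000 16.0000 25.0000] v=[0.0000 0.0000 2.0000 0.0000]
Step 1: x=[6.0800 12.6800 16.8800 24.7600] v=[0.4000 -1.6000 4.4000 -1.2000]
Step 2: x=[6.2080 12.1680 18.0544 24.3696] v=[0.6400 -2.5600 5.8720 -1.9520]
Step 3: x=[6.3328 11.6501 19.2631 23.9540] v=[0.6240 -2.5894 6.0435 -2.0781]
Step 4: x=[6.4030 11.3159 20.2380 23.6431] v=[0.3509 -1.6711 4.8747 -1.5545]
Max displacement = 2.2380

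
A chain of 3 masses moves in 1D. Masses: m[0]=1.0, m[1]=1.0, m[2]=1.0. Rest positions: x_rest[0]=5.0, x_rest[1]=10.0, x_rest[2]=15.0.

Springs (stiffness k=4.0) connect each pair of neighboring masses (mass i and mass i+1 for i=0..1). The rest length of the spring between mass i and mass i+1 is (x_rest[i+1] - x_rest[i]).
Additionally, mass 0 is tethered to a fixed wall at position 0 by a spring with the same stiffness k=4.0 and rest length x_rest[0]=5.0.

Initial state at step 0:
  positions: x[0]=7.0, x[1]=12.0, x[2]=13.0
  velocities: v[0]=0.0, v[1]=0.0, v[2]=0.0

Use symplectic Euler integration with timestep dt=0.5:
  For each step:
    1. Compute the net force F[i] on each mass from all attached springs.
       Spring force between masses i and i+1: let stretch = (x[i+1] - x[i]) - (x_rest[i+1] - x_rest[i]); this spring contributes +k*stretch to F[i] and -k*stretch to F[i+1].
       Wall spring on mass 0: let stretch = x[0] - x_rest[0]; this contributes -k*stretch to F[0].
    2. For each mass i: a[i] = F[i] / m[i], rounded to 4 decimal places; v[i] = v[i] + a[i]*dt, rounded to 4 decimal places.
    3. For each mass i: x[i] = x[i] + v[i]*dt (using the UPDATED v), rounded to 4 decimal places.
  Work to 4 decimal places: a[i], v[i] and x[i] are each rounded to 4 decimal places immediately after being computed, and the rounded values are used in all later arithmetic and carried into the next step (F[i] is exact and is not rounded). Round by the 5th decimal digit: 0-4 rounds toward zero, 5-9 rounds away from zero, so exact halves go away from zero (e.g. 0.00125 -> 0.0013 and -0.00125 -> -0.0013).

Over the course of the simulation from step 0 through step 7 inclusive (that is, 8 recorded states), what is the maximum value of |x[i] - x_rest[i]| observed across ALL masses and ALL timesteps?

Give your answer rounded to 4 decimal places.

Answer: 4.0000

Derivation:
Step 0: x=[7.0000 12.0000 13.0000] v=[0.0000 0.0000 0.0000]
Step 1: x=[5.0000 8.0000 17.0000] v=[-4.0000 -8.0000 8.0000]
Step 2: x=[1.0000 10.0000 17.0000] v=[-8.0000 4.0000 0.0000]
Step 3: x=[5.0000 10.0000 15.0000] v=[8.0000 0.0000 -4.0000]
Step 4: x=[9.0000 10.0000 13.0000] v=[8.0000 0.0000 -4.0000]
Step 5: x=[5.0000 12.0000 13.0000] v=[-8.0000 4.0000 0.0000]
Step 6: x=[3.0000 8.0000 17.0000] v=[-4.0000 -8.0000 8.0000]
Step 7: x=[3.0000 8.0000 17.0000] v=[0.0000 0.0000 0.0000]
Max displacement = 4.0000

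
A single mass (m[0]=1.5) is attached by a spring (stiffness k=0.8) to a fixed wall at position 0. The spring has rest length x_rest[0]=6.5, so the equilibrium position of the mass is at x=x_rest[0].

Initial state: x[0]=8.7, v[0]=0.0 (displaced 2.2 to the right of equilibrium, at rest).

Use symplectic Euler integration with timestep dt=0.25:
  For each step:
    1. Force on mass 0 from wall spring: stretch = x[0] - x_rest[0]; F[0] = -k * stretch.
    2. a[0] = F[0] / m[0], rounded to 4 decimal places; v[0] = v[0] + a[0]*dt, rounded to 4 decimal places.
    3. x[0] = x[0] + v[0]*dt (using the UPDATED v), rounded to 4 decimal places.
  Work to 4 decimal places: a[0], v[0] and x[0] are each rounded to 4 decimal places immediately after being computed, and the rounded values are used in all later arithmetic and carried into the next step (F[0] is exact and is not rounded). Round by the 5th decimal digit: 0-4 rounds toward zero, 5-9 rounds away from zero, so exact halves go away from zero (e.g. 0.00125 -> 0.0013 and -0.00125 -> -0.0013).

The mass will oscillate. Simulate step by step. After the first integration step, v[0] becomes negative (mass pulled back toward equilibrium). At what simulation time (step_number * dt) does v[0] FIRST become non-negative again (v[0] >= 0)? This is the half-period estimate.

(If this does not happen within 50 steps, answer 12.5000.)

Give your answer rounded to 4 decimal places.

Answer: 4.5000

Derivation:
Step 0: x=[8.7000] v=[0.0000]
Step 1: x=[8.6267] v=[-0.2933]
Step 2: x=[8.4825] v=[-0.5769]
Step 3: x=[8.2722] v=[-0.8412]
Step 4: x=[8.0028] v=[-1.0775]
Step 5: x=[7.6833] v=[-1.2779]
Step 6: x=[7.3244] v=[-1.4357]
Step 7: x=[6.9380] v=[-1.5456]
Step 8: x=[6.5370] v=[-1.6040]
Step 9: x=[6.1348] v=[-1.6089]
Step 10: x=[5.7448] v=[-1.5602]
Step 11: x=[5.3799] v=[-1.4595]
Step 12: x=[5.0524] v=[-1.3102]
Step 13: x=[4.7731] v=[-1.1172]
Step 14: x=[4.5514] v=[-0.8870]
Step 15: x=[4.3946] v=[-0.6272]
Step 16: x=[4.3080] v=[-0.3465]
Step 17: x=[4.2945] v=[-0.0542]
Step 18: x=[4.3545] v=[0.2399]
First v>=0 after going negative at step 18, time=4.5000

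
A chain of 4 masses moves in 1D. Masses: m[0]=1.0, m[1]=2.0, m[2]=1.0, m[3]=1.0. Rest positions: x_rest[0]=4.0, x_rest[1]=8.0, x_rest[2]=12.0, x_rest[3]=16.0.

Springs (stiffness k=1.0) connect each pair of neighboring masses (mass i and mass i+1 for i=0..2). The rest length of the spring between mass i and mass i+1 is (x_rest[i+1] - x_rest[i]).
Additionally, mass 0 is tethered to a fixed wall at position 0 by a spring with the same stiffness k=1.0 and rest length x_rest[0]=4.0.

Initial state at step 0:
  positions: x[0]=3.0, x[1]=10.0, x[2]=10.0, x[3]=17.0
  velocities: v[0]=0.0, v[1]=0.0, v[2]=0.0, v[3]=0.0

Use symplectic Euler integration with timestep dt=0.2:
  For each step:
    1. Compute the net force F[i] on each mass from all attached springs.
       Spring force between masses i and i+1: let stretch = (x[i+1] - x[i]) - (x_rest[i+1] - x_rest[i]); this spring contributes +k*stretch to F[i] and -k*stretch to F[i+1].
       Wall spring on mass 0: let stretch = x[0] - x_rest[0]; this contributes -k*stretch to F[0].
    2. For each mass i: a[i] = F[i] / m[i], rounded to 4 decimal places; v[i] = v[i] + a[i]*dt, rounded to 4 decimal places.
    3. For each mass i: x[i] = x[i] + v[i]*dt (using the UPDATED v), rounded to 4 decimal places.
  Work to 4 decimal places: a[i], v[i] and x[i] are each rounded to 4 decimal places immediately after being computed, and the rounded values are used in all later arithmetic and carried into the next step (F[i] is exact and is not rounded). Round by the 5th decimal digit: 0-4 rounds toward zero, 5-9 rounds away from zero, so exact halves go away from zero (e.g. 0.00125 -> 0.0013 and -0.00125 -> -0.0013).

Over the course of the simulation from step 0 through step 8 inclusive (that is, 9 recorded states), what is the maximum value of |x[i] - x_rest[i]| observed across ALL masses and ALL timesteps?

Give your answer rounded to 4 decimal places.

Step 0: x=[3.0000 10.0000 10.0000 17.0000] v=[0.0000 0.0000 0.0000 0.0000]
Step 1: x=[3.1600 9.8600 10.2800 16.8800] v=[0.8000 -0.7000 1.4000 -0.6000]
Step 2: x=[3.4616 9.5944 10.8072 16.6560] v=[1.5080 -1.3280 2.6360 -1.1200]
Step 3: x=[3.8700 9.2304 11.5198 16.3580] v=[2.0422 -1.8200 3.5632 -1.4898]
Step 4: x=[4.3381 8.8050 12.3344 16.0265] v=[2.3403 -2.1271 4.0730 -1.6574]
Step 5: x=[4.8113 8.3608 13.1555 15.7073] v=[2.3661 -2.2209 4.1055 -1.5958]
Step 6: x=[5.2340 7.9415 13.8869 15.4461] v=[2.1137 -2.0964 3.6569 -1.3062]
Step 7: x=[5.5557 7.5870 14.4428 15.2825] v=[1.6084 -1.7726 2.7797 -0.8180]
Step 8: x=[5.7364 7.3290 14.7581 15.2453] v=[0.9035 -1.2901 1.5765 -0.1859]
Max displacement = 2.7581

Answer: 2.7581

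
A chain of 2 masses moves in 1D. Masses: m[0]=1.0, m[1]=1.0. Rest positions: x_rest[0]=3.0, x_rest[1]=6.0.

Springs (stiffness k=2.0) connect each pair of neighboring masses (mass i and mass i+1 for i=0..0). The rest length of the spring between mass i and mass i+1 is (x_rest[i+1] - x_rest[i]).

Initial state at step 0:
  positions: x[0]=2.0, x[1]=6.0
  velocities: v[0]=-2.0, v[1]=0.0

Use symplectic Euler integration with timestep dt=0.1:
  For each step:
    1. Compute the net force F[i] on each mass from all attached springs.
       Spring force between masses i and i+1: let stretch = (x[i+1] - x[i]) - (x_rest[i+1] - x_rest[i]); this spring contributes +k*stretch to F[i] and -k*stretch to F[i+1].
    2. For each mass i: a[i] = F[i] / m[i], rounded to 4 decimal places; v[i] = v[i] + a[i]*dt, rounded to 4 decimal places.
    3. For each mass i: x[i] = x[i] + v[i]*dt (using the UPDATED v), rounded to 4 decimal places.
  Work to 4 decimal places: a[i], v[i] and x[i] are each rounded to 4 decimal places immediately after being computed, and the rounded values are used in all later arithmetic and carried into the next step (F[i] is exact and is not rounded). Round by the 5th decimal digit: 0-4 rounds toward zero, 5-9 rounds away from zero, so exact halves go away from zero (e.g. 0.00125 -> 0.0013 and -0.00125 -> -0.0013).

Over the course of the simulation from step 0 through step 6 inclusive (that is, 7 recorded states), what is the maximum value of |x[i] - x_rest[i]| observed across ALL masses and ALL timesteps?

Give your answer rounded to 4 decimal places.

Answer: 1.7021

Derivation:
Step 0: x=[2.0000 6.0000] v=[-2.0000 0.0000]
Step 1: x=[1.8200 5.9800] v=[-1.8000 -0.2000]
Step 2: x=[1.6632 5.9368] v=[-1.5680 -0.4320]
Step 3: x=[1.5319 5.8681] v=[-1.3133 -0.6867]
Step 4: x=[1.4273 5.7727] v=[-1.0461 -0.9539]
Step 5: x=[1.3496 5.6504] v=[-0.7770 -1.2230]
Step 6: x=[1.2979 5.5021] v=[-0.5168 -1.4832]
Max displacement = 1.7021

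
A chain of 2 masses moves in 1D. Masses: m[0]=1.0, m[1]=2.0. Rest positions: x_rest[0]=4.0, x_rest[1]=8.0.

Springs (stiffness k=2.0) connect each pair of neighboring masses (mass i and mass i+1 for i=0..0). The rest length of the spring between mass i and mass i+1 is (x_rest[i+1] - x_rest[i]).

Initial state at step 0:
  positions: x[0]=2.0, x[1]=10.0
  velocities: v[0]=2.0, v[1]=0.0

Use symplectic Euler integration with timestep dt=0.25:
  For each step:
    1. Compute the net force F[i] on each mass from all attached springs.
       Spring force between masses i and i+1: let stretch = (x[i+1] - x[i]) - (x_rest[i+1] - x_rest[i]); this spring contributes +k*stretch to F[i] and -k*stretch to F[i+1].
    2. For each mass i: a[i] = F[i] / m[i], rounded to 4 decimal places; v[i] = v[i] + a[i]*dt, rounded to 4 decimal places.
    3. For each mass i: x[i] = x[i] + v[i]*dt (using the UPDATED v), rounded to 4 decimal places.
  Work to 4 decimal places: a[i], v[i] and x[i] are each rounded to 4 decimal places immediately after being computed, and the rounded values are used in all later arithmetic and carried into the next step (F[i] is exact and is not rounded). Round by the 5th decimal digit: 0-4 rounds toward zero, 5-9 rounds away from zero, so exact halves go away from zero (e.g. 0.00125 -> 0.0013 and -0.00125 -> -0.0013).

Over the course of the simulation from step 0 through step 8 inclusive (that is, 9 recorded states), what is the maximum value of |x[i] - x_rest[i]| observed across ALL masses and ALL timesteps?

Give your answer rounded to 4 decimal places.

Answer: 4.6662

Derivation:
Step 0: x=[2.0000 10.0000] v=[2.0000 0.0000]
Step 1: x=[3.0000 9.7500] v=[4.0000 -1.0000]
Step 2: x=[4.3438 9.3281] v=[5.3750 -1.6875]
Step 3: x=[5.8106 8.8447] v=[5.8672 -1.9336]
Step 4: x=[7.1567 8.4217] v=[5.3843 -1.6921]
Step 5: x=[8.1609 8.1696] v=[4.0168 -1.0084]
Step 6: x=[8.6662 8.1670] v=[2.0212 -0.0106]
Step 7: x=[8.6091 8.4456] v=[-0.2284 1.1142]
Step 8: x=[8.0316 8.9844] v=[-2.3102 2.1551]
Max displacement = 4.6662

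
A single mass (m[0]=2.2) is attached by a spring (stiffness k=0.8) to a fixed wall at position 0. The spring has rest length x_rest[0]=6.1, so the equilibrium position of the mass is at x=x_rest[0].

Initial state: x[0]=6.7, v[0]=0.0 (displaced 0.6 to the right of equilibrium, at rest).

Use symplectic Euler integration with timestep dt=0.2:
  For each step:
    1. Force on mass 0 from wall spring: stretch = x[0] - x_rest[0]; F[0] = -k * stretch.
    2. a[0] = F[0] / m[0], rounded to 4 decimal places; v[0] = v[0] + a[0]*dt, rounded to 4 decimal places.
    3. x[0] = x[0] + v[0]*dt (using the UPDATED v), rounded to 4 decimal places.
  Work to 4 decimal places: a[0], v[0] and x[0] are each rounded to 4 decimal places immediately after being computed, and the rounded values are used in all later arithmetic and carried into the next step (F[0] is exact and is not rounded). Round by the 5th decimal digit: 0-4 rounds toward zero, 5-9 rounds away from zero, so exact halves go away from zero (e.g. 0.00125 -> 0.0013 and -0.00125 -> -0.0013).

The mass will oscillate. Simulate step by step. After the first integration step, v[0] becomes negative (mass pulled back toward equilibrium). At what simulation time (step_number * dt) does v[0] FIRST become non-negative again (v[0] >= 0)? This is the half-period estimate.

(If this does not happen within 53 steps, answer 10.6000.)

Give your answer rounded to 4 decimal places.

Answer: 5.4000

Derivation:
Step 0: x=[6.7000] v=[0.0000]
Step 1: x=[6.6913] v=[-0.0436]
Step 2: x=[6.6740] v=[-0.0866]
Step 3: x=[6.6483] v=[-0.1283]
Step 4: x=[6.6147] v=[-0.1682]
Step 5: x=[6.5736] v=[-0.2056]
Step 6: x=[6.5256] v=[-0.2400]
Step 7: x=[6.4714] v=[-0.2710]
Step 8: x=[6.4118] v=[-0.2980]
Step 9: x=[6.3477] v=[-0.3207]
Step 10: x=[6.2800] v=[-0.3387]
Step 11: x=[6.2096] v=[-0.3518]
Step 12: x=[6.1376] v=[-0.3598]
Step 13: x=[6.0651] v=[-0.3625]
Step 14: x=[5.9931] v=[-0.3600]
Step 15: x=[5.9227] v=[-0.3522]
Step 16: x=[5.8548] v=[-0.3393]
Step 17: x=[5.7905] v=[-0.3215]
Step 18: x=[5.7307] v=[-0.2990]
Step 19: x=[5.6763] v=[-0.2721]
Step 20: x=[5.6280] v=[-0.2413]
Step 21: x=[5.5866] v=[-0.2070]
Step 22: x=[5.5527] v=[-0.1697]
Step 23: x=[5.5267] v=[-0.1299]
Step 24: x=[5.5091] v=[-0.0882]
Step 25: x=[5.5001] v=[-0.0452]
Step 26: x=[5.4998] v=[-0.0016]
Step 27: x=[5.5082] v=[0.0421]
First v>=0 after going negative at step 27, time=5.4000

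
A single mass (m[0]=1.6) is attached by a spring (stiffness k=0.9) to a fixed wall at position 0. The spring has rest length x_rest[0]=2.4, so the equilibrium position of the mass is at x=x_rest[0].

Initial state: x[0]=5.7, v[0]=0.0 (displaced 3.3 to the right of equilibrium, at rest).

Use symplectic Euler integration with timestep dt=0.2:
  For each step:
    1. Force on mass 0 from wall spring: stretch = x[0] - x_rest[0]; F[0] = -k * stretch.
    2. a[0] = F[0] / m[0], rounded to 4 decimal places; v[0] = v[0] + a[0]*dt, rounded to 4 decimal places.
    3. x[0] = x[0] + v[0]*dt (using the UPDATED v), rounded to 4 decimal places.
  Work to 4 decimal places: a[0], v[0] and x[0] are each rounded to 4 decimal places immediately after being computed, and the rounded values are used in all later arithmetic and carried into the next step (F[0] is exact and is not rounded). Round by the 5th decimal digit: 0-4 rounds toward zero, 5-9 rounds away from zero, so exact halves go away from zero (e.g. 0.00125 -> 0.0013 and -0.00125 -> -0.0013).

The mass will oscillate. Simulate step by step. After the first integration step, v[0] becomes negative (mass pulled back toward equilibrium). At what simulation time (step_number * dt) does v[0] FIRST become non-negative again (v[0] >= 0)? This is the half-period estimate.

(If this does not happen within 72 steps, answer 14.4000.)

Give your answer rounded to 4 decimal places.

Step 0: x=[5.7000] v=[0.0000]
Step 1: x=[5.6257] v=[-0.3713]
Step 2: x=[5.4789] v=[-0.7342]
Step 3: x=[5.2628] v=[-1.0806]
Step 4: x=[4.9823] v=[-1.4027]
Step 5: x=[4.6437] v=[-1.6932]
Step 6: x=[4.2546] v=[-1.9456]
Step 7: x=[3.8238] v=[-2.1542]
Step 8: x=[3.3609] v=[-2.3144]
Step 9: x=[2.8764] v=[-2.4225]
Step 10: x=[2.3812] v=[-2.4761]
Step 11: x=[1.8864] v=[-2.4740]
Step 12: x=[1.4032] v=[-2.4162]
Step 13: x=[0.9424] v=[-2.3041]
Step 14: x=[0.5144] v=[-2.1401]
Step 15: x=[0.1288] v=[-1.9280]
Step 16: x=[-0.2057] v=[-1.6725]
Step 17: x=[-0.4816] v=[-1.3794]
Step 18: x=[-0.6926] v=[-1.0552]
Step 19: x=[-0.8341] v=[-0.7073]
Step 20: x=[-0.9028] v=[-0.3435]
Step 21: x=[-0.8972] v=[0.0281]
First v>=0 after going negative at step 21, time=4.2000

Answer: 4.2000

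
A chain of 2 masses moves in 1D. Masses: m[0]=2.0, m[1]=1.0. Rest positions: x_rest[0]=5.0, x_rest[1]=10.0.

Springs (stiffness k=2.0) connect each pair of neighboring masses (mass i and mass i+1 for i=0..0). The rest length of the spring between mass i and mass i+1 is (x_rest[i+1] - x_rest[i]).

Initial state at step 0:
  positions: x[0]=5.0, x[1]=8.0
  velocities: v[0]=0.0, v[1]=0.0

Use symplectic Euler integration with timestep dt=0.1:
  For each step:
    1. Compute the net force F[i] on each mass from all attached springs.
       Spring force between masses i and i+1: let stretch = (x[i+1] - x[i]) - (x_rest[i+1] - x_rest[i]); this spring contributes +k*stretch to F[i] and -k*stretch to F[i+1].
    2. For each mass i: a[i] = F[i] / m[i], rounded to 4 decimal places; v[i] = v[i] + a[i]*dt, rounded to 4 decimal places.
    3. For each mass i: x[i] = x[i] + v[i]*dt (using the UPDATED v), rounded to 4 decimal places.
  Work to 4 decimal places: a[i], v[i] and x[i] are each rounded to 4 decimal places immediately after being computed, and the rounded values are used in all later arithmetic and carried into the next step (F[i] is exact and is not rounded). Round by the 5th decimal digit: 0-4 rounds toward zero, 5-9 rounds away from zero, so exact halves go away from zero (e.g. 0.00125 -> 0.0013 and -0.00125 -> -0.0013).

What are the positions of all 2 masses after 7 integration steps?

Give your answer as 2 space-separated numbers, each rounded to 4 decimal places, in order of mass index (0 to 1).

Answer: 4.5119 8.9762

Derivation:
Step 0: x=[5.0000 8.0000] v=[0.0000 0.0000]
Step 1: x=[4.9800 8.0400] v=[-0.2000 0.4000]
Step 2: x=[4.9406 8.1188] v=[-0.3940 0.7880]
Step 3: x=[4.8830 8.2340] v=[-0.5762 1.1524]
Step 4: x=[4.8089 8.3822] v=[-0.7411 1.4822]
Step 5: x=[4.7205 8.5590] v=[-0.8838 1.7675]
Step 6: x=[4.6205 8.7590] v=[-1.0000 1.9998]
Step 7: x=[4.5119 8.9762] v=[-1.0862 2.1721]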